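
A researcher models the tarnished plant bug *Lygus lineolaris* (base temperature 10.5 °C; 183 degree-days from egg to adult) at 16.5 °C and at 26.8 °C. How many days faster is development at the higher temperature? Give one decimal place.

19.3 days

At 16.5 °C: 183 / (16.5 − 10.5) = 183 / 6.0 = 30.500 d.
At 26.8 °C: 183 / (26.8 − 10.5) = 183 / 16.3 = 11.227 d.
Difference = |30.500 − 11.227| = 19.273 ≈ 19.3 days.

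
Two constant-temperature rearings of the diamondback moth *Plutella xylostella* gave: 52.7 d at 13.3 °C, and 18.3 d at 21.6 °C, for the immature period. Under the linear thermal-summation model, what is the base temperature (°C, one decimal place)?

8.9 °C

Under the model K = D·(T − T_b), so D₁·(T₁ − T_b) = D₂·(T₂ − T_b).
52.7·(13.3 − T_b) = 18.3·(21.6 − T_b)
T_b = (52.7·13.3 − 18.3·21.6) / (52.7 − 18.3) = 305.63 / 34.4 = 8.885 °C ≈ 8.9 °C.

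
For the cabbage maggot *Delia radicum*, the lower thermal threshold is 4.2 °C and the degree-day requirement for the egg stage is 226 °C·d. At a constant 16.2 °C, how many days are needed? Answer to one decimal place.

Daily accumulation = 16.2 − 4.2 = 12.0 DD/day.
Duration = 226 / 12.0 = 18.833 ≈ 18.8 days.

18.8 days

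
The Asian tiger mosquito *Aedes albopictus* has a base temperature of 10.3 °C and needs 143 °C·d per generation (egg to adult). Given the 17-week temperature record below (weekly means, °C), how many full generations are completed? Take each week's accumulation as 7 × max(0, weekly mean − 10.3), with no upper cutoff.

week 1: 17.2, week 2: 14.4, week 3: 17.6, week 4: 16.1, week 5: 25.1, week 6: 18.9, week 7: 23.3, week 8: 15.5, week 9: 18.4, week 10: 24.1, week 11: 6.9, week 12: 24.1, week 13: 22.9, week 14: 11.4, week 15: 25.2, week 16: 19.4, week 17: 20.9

Weekly DD (7 × max(0, T̄ − 10.3)): 48.3, 28.7, 51.1, 40.6, 103.6, 60.2, 91.0, 36.4, 56.7, 96.6, 0.0, 96.6, 88.2, 7.7, 104.3, 63.7, 74.2.
Season total = 1047.9 DD.
Complete generations = ⌊1047.9 / 143⌋ = 7.

7 generations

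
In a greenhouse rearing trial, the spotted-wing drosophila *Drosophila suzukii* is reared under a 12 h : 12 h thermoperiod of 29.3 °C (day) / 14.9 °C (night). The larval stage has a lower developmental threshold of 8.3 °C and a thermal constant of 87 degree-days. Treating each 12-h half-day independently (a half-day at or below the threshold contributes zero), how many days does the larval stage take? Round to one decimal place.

Day half: max(0, 29.3 − 8.3) × 0.5 = 21.0 × 0.5 = 10.50 DD.
Night half: max(0, 14.9 − 8.3) × 0.5 = 6.6 × 0.5 = 3.30 DD.
Per 24 h: 13.80 DD/day.
Duration = 87 / 13.80 = 6.304 ≈ 6.3 days.

6.3 days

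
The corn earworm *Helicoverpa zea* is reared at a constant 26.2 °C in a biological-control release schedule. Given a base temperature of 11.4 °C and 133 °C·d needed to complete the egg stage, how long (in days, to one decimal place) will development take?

Daily accumulation = 26.2 − 11.4 = 14.8 DD/day.
Duration = 133 / 14.8 = 8.986 ≈ 9.0 days.

9.0 days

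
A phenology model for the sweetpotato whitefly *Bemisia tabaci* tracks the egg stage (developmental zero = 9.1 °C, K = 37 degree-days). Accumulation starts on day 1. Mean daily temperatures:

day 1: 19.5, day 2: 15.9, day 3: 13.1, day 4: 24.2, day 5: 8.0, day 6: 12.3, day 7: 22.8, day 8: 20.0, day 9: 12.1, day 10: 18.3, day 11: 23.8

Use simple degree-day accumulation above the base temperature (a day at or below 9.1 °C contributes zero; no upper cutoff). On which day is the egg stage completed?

day 6

Daily DD above 9.1 °C: 10.4, 6.8, 4.0, 15.1, 0.0, 3.2, 13.7, 10.9, 3.0, 9.2, 14.7.
Cumulative: 10.4, 17.2, 21.2, 36.3, 36.3, 39.5, 53.2, 64.1, 67.1, 76.3, 91.0.
The total first reaches 37 DD on day 6.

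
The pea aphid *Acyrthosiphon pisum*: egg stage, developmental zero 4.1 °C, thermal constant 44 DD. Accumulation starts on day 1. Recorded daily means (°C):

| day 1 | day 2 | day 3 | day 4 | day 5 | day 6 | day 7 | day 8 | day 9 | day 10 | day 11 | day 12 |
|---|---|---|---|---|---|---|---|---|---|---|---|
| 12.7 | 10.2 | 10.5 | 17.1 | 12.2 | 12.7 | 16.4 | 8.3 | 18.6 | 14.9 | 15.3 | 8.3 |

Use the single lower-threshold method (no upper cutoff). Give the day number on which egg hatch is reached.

Daily DD above 4.1 °C: 8.6, 6.1, 6.4, 13.0, 8.1, 8.6, 12.3, 4.2, 14.5, 10.8, 11.2, 4.2.
Cumulative: 8.6, 14.7, 21.1, 34.1, 42.2, 50.8, 63.1, 67.3, 81.8, 92.6, 103.8, 108.0.
The total first reaches 44 DD on day 6.

day 6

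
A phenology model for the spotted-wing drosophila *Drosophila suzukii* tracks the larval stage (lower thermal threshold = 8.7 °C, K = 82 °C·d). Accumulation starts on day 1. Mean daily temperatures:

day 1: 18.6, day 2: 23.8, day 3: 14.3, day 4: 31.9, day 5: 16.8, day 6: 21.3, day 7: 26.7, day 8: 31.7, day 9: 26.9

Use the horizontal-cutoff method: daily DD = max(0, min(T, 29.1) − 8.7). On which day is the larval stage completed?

Daily DD above 8.7 °C (capped at 20.4): 9.9, 15.1, 5.6, 20.4, 8.1, 12.6, 18.0, 20.4, 18.2.
Cumulative: 9.9, 25.0, 30.6, 51.0, 59.1, 71.7, 89.7, 110.1, 128.3.
The total first reaches 82 DD on day 7.

day 7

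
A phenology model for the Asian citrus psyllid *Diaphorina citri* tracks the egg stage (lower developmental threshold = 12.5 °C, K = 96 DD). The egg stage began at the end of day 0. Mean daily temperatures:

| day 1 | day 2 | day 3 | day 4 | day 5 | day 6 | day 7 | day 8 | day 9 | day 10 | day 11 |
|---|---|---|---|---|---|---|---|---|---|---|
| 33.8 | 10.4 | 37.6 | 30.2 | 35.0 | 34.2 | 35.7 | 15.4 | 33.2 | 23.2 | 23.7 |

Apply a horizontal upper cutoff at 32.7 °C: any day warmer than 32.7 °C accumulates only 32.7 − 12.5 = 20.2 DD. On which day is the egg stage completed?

day 6

Daily DD above 12.5 °C (capped at 20.2): 20.2, 0.0, 20.2, 17.7, 20.2, 20.2, 20.2, 2.9, 20.2, 10.7, 11.2.
Cumulative: 20.2, 20.2, 40.4, 58.1, 78.3, 98.5, 118.7, 121.6, 141.8, 152.5, 163.7.
The total first reaches 96 DD on day 6.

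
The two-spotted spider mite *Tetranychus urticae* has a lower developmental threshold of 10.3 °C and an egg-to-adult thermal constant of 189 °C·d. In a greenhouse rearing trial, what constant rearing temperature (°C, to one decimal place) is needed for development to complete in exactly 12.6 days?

Required daily accumulation = 189 / 12.6 = 15.000 DD/day.
T = T_base + 15.000 = 10.3 + 15.000 = 25.300 ≈ 25.3 °C.

25.3 °C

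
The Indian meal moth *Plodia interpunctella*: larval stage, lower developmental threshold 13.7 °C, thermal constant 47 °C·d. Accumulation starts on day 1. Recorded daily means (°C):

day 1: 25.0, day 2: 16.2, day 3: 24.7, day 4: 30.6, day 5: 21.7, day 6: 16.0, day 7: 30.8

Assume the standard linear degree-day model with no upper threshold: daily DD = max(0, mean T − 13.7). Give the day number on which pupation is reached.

Daily DD above 13.7 °C: 11.3, 2.5, 11.0, 16.9, 8.0, 2.3, 17.1.
Cumulative: 11.3, 13.8, 24.8, 41.7, 49.7, 52.0, 69.1.
The total first reaches 47 DD on day 5.

day 5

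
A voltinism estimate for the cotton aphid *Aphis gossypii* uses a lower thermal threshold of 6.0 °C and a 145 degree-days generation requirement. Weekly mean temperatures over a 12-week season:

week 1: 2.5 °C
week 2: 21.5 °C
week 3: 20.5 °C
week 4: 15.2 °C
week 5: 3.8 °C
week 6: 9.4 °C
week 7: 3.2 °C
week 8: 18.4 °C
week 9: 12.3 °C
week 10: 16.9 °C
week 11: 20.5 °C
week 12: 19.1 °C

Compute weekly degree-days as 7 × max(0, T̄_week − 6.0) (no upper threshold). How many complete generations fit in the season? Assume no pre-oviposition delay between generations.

4 generations

Weekly DD (7 × max(0, T̄ − 6.0)): 0.0, 108.5, 101.5, 64.4, 0.0, 23.8, 0.0, 86.8, 44.1, 76.3, 101.5, 91.7.
Season total = 698.6 DD.
Complete generations = ⌊698.6 / 145⌋ = 4.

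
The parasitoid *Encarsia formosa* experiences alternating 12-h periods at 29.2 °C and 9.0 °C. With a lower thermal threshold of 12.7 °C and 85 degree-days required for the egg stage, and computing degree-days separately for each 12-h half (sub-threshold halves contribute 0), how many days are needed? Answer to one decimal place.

10.3 days

Day half: max(0, 29.2 − 12.7) × 0.5 = 16.5 × 0.5 = 8.25 DD.
Night half: max(0, 9.0 − 12.7) × 0.5 = 0.0 × 0.5 = 0.00 DD.
Per 24 h: 8.25 DD/day.
Duration = 85 / 8.25 = 10.303 ≈ 10.3 days.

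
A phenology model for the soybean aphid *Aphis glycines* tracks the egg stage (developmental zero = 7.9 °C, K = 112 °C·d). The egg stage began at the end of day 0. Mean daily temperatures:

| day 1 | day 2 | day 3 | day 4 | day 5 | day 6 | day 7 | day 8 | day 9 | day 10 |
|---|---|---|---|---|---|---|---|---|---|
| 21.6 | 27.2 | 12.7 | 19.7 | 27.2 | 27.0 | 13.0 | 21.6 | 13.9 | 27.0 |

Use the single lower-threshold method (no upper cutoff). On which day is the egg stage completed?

day 9

Daily DD above 7.9 °C: 13.7, 19.3, 4.8, 11.8, 19.3, 19.1, 5.1, 13.7, 6.0, 19.1.
Cumulative: 13.7, 33.0, 37.8, 49.6, 68.9, 88.0, 93.1, 106.8, 112.8, 131.9.
The total first reaches 112 DD on day 9.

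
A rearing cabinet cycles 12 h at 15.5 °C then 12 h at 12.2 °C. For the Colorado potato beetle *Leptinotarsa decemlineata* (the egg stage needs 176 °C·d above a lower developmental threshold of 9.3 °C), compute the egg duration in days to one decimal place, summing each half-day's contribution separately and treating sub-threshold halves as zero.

38.7 days

Day half: max(0, 15.5 − 9.3) × 0.5 = 6.2 × 0.5 = 3.10 DD.
Night half: max(0, 12.2 − 9.3) × 0.5 = 2.9 × 0.5 = 1.45 DD.
Per 24 h: 4.55 DD/day.
Duration = 176 / 4.55 = 38.681 ≈ 38.7 days.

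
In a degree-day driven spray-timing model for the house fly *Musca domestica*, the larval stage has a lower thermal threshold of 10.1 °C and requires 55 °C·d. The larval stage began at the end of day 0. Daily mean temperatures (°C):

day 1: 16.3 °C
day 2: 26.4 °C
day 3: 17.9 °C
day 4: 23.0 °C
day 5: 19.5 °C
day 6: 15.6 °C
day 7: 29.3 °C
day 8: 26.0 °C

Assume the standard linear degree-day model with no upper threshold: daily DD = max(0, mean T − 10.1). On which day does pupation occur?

day 6

Daily DD above 10.1 °C: 6.2, 16.3, 7.8, 12.9, 9.4, 5.5, 19.2, 15.9.
Cumulative: 6.2, 22.5, 30.3, 43.2, 52.6, 58.1, 77.3, 93.2.
The total first reaches 55 DD on day 6.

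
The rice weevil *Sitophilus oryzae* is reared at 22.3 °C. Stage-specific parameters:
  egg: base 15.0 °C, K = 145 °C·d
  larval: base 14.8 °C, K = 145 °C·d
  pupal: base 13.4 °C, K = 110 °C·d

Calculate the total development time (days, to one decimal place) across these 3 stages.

egg: 145 / (22.3 − 15.0) = 145 / 7.3 = 19.863 d.
larval: 145 / (22.3 − 14.8) = 145 / 7.5 = 19.333 d.
pupal: 110 / (22.3 − 13.4) = 110 / 8.9 = 12.360 d.
Sum = 51.556 ≈ 51.6 days.

51.6 days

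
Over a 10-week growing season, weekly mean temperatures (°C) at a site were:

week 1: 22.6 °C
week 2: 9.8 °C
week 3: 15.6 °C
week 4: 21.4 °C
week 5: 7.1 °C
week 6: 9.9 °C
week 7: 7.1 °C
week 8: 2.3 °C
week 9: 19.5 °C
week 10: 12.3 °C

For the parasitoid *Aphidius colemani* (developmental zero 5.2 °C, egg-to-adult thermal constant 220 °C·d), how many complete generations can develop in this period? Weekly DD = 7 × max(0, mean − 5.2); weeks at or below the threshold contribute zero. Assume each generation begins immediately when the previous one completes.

Weekly DD (7 × max(0, T̄ − 5.2)): 121.8, 32.2, 72.8, 113.4, 13.3, 32.9, 13.3, 0.0, 100.1, 49.7.
Season total = 549.5 DD.
Complete generations = ⌊549.5 / 220⌋ = 2.

2 generations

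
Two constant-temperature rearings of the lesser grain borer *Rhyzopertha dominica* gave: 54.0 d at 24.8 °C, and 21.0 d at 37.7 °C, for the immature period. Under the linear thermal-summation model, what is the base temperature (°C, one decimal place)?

16.6 °C

Equal thermal constants: D₁(T₁ − T_b) = D₂(T₂ − T_b).
54.0·(24.8 − T_b) = 21.0·(37.7 − T_b)
T_b = (54.0·24.8 − 21.0·37.7) / (54.0 − 21.0) = 547.50 / 33.0 = 16.591 °C ≈ 16.6 °C.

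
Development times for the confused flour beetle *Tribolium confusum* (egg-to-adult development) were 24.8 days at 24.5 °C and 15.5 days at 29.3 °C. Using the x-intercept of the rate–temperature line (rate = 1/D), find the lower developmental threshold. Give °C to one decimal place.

16.5 °C

Linear rate model ⇒ the product D·(T − T_b) is constant across temperatures.
24.8·(24.5 − T_b) = 15.5·(29.3 − T_b)
T_b = (24.8·24.5 − 15.5·29.3) / (24.8 − 15.5) = 153.45 / 9.3 = 16.500 °C ≈ 16.5 °C.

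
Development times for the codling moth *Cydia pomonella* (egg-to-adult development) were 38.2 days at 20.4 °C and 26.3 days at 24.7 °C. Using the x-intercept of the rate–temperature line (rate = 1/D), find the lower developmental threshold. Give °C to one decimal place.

Equal thermal constants: D₁(T₁ − T_b) = D₂(T₂ − T_b).
38.2·(20.4 − T_b) = 26.3·(24.7 − T_b)
T_b = (38.2·20.4 − 26.3·24.7) / (38.2 − 26.3) = 129.67 / 11.9 = 10.897 °C ≈ 10.9 °C.

10.9 °C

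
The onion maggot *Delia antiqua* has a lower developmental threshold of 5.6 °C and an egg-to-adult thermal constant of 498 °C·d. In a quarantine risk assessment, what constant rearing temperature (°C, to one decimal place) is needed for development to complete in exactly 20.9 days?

Required daily accumulation = 498 / 20.9 = 23.828 DD/day.
T = T_base + 23.828 = 5.6 + 23.828 = 29.428 ≈ 29.4 °C.

29.4 °C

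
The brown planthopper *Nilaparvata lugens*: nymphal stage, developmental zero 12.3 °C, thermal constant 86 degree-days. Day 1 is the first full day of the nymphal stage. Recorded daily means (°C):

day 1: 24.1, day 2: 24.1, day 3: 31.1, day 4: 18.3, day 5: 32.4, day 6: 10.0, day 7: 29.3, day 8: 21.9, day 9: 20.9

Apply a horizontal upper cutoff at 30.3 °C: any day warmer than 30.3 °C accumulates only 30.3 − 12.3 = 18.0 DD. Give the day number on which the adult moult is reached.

day 8

Daily DD above 12.3 °C (capped at 18.0): 11.8, 11.8, 18.0, 6.0, 18.0, 0.0, 17.0, 9.6, 8.6.
Cumulative: 11.8, 23.6, 41.6, 47.6, 65.6, 65.6, 82.6, 92.2, 100.8.
The total first reaches 86 DD on day 8.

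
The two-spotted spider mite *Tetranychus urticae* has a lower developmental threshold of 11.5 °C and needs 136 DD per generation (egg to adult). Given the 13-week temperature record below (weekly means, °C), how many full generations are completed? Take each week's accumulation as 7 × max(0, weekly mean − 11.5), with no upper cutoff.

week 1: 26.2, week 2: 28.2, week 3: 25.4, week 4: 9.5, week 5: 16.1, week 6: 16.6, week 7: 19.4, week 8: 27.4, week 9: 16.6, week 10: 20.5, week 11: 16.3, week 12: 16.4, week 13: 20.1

Weekly DD (7 × max(0, T̄ − 11.5)): 102.9, 116.9, 97.3, 0.0, 32.2, 35.7, 55.3, 111.3, 35.7, 63.0, 33.6, 34.3, 60.2.
Season total = 778.4 DD.
Complete generations = ⌊778.4 / 136⌋ = 5.

5 generations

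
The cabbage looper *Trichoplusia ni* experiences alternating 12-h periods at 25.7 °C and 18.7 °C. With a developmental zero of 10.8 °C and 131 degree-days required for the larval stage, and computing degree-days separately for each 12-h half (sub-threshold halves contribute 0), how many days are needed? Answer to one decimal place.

11.5 days

Day half: max(0, 25.7 − 10.8) × 0.5 = 14.9 × 0.5 = 7.45 DD.
Night half: max(0, 18.7 − 10.8) × 0.5 = 7.9 × 0.5 = 3.95 DD.
Per 24 h: 11.40 DD/day.
Duration = 131 / 11.40 = 11.491 ≈ 11.5 days.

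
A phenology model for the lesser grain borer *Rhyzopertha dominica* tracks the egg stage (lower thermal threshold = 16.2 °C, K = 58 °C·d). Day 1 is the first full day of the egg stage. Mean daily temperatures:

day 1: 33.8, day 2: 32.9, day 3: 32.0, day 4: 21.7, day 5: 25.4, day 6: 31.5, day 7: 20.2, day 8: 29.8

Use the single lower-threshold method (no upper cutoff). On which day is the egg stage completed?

Daily DD above 16.2 °C: 17.6, 16.7, 15.8, 5.5, 9.2, 15.3, 4.0, 13.6.
Cumulative: 17.6, 34.3, 50.1, 55.6, 64.8, 80.1, 84.1, 97.7.
The total first reaches 58 DD on day 5.

day 5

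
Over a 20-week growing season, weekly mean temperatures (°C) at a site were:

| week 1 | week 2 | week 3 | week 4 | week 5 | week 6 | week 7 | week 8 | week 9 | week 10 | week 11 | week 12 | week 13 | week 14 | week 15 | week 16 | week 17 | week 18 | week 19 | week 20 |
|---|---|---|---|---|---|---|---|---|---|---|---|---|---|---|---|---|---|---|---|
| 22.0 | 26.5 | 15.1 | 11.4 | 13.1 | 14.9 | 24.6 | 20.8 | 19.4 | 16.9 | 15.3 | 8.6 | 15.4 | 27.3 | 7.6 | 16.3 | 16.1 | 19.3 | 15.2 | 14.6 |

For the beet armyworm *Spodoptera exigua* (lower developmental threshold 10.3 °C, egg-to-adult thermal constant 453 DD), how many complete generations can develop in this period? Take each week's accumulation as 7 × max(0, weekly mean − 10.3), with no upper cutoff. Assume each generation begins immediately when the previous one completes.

2 generations

Weekly DD (7 × max(0, T̄ − 10.3)): 81.9, 113.4, 33.6, 7.7, 19.6, 32.2, 100.1, 73.5, 63.7, 46.2, 35.0, 0.0, 35.7, 119.0, 0.0, 42.0, 40.6, 63.0, 34.3, 30.1.
Season total = 971.6 DD.
Complete generations = ⌊971.6 / 453⌋ = 2.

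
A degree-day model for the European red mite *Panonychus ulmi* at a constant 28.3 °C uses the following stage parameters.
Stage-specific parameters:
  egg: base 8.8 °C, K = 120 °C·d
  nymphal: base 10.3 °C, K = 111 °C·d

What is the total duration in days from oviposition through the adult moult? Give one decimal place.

12.3 days

egg: 120 / (28.3 − 8.8) = 120 / 19.5 = 6.154 d.
nymphal: 111 / (28.3 − 10.3) = 111 / 18.0 = 6.167 d.
Sum = 12.321 ≈ 12.3 days.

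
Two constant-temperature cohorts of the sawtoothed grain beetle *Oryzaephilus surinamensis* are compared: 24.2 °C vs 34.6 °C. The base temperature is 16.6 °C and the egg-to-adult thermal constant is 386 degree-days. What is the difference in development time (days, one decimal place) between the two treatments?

At 24.2 °C: 386 / (24.2 − 16.6) = 386 / 7.6 = 50.789 d.
At 34.6 °C: 386 / (34.6 − 16.6) = 386 / 18.0 = 21.444 d.
Difference = |50.789 − 21.444| = 29.345 ≈ 29.3 days.

29.3 days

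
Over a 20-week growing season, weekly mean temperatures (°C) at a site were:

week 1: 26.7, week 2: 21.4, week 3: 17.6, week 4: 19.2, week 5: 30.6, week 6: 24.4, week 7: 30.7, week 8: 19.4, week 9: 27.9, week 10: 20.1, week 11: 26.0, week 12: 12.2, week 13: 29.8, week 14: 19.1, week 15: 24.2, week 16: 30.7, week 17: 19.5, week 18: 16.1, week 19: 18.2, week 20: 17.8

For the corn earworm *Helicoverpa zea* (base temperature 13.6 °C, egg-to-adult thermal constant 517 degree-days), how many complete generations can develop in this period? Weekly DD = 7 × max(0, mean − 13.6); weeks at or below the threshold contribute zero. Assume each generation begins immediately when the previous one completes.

Weekly DD (7 × max(0, T̄ − 13.6)): 91.7, 54.6, 28.0, 39.2, 119.0, 75.6, 119.7, 40.6, 100.1, 45.5, 86.8, 0.0, 113.4, 38.5, 74.2, 119.7, 41.3, 17.5, 32.2, 29.4.
Season total = 1267.0 DD.
Complete generations = ⌊1267.0 / 517⌋ = 2.

2 generations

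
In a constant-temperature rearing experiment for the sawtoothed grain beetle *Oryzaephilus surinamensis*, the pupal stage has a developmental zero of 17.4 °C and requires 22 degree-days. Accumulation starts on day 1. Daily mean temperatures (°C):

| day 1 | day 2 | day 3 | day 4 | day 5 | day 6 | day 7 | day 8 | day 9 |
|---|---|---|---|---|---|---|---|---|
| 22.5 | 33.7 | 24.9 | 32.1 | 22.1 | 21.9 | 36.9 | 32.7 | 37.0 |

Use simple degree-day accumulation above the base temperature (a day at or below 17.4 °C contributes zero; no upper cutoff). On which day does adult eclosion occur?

Daily DD above 17.4 °C: 5.1, 16.3, 7.5, 14.7, 4.7, 4.5, 19.5, 15.3, 19.6.
Cumulative: 5.1, 21.4, 28.9, 43.6, 48.3, 52.8, 72.3, 87.6, 107.2.
The total first reaches 22 DD on day 3.

day 3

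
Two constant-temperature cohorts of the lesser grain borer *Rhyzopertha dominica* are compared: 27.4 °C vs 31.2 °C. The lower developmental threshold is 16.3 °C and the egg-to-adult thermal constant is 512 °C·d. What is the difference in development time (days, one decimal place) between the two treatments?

11.8 days

At 27.4 °C: 512 / (27.4 − 16.3) = 512 / 11.1 = 46.126 d.
At 31.2 °C: 512 / (31.2 − 16.3) = 512 / 14.9 = 34.362 d.
Difference = |46.126 − 34.362| = 11.764 ≈ 11.8 days.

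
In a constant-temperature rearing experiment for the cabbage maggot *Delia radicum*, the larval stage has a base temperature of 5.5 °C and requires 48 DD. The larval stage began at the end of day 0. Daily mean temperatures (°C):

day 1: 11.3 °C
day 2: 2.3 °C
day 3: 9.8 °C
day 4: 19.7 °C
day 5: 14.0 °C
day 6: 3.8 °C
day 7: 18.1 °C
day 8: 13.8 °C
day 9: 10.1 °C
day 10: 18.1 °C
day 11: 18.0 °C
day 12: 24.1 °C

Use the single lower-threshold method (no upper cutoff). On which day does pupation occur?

Daily DD above 5.5 °C: 5.8, 0.0, 4.3, 14.2, 8.5, 0.0, 12.6, 8.3, 4.6, 12.6, 12.5, 18.6.
Cumulative: 5.8, 5.8, 10.1, 24.3, 32.8, 32.8, 45.4, 53.7, 58.3, 70.9, 83.4, 102.0.
The total first reaches 48 DD on day 8.

day 8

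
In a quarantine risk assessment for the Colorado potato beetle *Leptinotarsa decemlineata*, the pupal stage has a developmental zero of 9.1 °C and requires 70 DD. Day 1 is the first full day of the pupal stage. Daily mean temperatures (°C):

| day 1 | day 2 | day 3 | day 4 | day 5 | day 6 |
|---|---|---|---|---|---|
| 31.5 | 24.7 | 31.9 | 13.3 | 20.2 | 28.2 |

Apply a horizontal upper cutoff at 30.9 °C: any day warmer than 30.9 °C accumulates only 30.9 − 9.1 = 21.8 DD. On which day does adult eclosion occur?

Daily DD above 9.1 °C (capped at 21.8): 21.8, 15.6, 21.8, 4.2, 11.1, 19.1.
Cumulative: 21.8, 37.4, 59.2, 63.4, 74.5, 93.6.
The total first reaches 70 DD on day 5.

day 5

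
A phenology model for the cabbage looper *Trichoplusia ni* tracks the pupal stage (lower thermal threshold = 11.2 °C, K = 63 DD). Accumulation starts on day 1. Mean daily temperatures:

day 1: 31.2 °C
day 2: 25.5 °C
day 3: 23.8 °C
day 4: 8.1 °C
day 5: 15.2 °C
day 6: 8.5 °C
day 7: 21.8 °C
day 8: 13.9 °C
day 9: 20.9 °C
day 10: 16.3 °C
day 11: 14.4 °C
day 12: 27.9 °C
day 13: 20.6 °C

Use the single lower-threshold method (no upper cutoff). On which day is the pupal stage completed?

day 8

Daily DD above 11.2 °C: 20.0, 14.3, 12.6, 0.0, 4.0, 0.0, 10.6, 2.7, 9.7, 5.1, 3.2, 16.7, 9.4.
Cumulative: 20.0, 34.3, 46.9, 46.9, 50.9, 50.9, 61.5, 64.2, 73.9, 79.0, 82.2, 98.9, 108.3.
The total first reaches 63 DD on day 8.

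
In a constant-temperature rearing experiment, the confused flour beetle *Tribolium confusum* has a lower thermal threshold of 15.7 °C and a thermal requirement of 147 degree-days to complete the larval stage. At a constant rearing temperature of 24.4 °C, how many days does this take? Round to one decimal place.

16.9 days

Daily accumulation = 24.4 − 15.7 = 8.7 DD/day.
Duration = 147 / 8.7 = 16.897 ≈ 16.9 days.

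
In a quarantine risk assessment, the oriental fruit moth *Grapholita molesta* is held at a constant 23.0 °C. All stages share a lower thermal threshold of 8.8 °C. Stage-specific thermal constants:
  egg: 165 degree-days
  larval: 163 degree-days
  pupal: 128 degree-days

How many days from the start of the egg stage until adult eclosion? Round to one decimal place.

Daily accumulation at 23.0 °C = 23.0 − 8.8 = 14.2 DD/day.
Total K = 165 + 163 + 128 = 456 DD.
Total duration = 456 / 14.2 = 32.113 ≈ 32.1 days.

32.1 days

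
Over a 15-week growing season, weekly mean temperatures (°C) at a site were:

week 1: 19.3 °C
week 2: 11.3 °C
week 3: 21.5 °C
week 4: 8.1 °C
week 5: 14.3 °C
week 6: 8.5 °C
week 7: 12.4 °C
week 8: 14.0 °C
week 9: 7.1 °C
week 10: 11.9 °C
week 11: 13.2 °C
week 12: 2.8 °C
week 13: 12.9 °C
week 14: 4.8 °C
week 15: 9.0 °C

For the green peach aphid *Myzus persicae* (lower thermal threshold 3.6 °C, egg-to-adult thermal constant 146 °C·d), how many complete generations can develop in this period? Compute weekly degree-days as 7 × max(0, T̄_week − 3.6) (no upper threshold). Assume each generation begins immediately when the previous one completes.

5 generations

Weekly DD (7 × max(0, T̄ − 3.6)): 109.9, 53.9, 125.3, 31.5, 74.9, 34.3, 61.6, 72.8, 24.5, 58.1, 67.2, 0.0, 65.1, 8.4, 37.8.
Season total = 825.3 DD.
Complete generations = ⌊825.3 / 146⌋ = 5.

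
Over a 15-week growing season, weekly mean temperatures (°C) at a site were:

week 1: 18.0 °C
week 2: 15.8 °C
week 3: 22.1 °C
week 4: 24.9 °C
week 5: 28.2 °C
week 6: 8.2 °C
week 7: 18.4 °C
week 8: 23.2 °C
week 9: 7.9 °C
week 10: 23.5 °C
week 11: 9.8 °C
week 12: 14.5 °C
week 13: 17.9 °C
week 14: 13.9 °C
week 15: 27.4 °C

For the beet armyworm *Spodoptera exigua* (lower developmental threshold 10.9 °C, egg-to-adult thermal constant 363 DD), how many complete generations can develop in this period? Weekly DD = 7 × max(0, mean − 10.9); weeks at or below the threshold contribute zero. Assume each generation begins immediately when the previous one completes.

Weekly DD (7 × max(0, T̄ − 10.9)): 49.7, 34.3, 78.4, 98.0, 121.1, 0.0, 52.5, 86.1, 0.0, 88.2, 0.0, 25.2, 49.0, 21.0, 115.5.
Season total = 819.0 DD.
Complete generations = ⌊819.0 / 363⌋ = 2.

2 generations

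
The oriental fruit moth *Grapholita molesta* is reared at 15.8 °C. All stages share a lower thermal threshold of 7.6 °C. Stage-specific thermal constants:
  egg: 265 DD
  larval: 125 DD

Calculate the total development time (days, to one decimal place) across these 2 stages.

Daily accumulation at 15.8 °C = 15.8 − 7.6 = 8.2 DD/day.
Total K = 265 + 125 = 390 DD.
Total duration = 390 / 8.2 = 47.561 ≈ 47.6 days.

47.6 days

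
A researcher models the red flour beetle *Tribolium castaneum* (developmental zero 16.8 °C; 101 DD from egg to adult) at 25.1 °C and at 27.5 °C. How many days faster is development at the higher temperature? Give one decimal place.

2.7 days

At 25.1 °C: 101 / (25.1 − 16.8) = 101 / 8.3 = 12.169 d.
At 27.5 °C: 101 / (27.5 − 16.8) = 101 / 10.7 = 9.439 d.
Difference = |12.169 − 9.439| = 2.729 ≈ 2.7 days.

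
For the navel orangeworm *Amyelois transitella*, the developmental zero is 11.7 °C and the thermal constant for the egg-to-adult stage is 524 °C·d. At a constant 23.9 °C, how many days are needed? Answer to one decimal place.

43.0 days

Daily accumulation = 23.9 − 11.7 = 12.2 DD/day.
Duration = 524 / 12.2 = 42.951 ≈ 43.0 days.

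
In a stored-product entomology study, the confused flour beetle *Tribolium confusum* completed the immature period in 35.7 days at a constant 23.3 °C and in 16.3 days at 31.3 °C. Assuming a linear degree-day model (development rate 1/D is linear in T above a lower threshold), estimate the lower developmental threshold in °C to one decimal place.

16.6 °C

Under the model K = D·(T − T_b), so D₁·(T₁ − T_b) = D₂·(T₂ − T_b).
35.7·(23.3 − T_b) = 16.3·(31.3 − T_b)
T_b = (35.7·23.3 − 16.3·31.3) / (35.7 − 16.3) = 321.62 / 19.4 = 16.578 °C ≈ 16.6 °C.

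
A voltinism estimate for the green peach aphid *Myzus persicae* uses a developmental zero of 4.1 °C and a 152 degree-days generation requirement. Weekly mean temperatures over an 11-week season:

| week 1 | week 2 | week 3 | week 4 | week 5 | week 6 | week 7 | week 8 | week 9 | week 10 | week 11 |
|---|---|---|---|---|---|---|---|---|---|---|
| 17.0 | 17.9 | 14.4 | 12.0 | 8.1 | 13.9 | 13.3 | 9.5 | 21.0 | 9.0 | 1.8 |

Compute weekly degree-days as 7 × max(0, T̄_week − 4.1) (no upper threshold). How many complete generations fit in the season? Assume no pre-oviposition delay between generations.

4 generations

Weekly DD (7 × max(0, T̄ − 4.1)): 90.3, 96.6, 72.1, 55.3, 28.0, 68.6, 64.4, 37.8, 118.3, 34.3, 0.0.
Season total = 665.7 DD.
Complete generations = ⌊665.7 / 152⌋ = 4.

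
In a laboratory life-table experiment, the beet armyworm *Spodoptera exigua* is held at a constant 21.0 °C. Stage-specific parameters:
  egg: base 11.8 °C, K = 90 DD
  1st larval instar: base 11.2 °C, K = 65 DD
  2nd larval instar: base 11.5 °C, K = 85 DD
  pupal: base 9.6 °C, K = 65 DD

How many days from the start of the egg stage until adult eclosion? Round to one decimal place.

31.1 days

egg: 90 / (21.0 − 11.8) = 90 / 9.2 = 9.783 d.
1st larval instar: 65 / (21.0 − 11.2) = 65 / 9.8 = 6.633 d.
2nd larval instar: 85 / (21.0 − 11.5) = 85 / 9.5 = 8.947 d.
pupal: 65 / (21.0 − 9.6) = 65 / 11.4 = 5.702 d.
Sum = 31.064 ≈ 31.1 days.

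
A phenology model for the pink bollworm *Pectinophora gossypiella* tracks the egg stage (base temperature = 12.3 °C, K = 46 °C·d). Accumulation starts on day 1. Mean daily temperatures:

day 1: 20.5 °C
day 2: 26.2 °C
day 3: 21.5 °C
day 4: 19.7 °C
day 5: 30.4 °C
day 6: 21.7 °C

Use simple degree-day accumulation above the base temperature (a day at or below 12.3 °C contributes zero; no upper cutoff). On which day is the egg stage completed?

Daily DD above 12.3 °C: 8.2, 13.9, 9.2, 7.4, 18.1, 9.4.
Cumulative: 8.2, 22.1, 31.3, 38.7, 56.8, 66.2.
The total first reaches 46 DD on day 5.

day 5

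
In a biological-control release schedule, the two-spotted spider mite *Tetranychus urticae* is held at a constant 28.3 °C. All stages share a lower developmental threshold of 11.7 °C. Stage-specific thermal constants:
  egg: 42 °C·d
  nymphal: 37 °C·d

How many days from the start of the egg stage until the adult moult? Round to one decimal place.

Daily accumulation at 28.3 °C = 28.3 − 11.7 = 16.6 DD/day.
Total K = 42 + 37 = 79 DD.
Total duration = 79 / 16.6 = 4.759 ≈ 4.8 days.

4.8 days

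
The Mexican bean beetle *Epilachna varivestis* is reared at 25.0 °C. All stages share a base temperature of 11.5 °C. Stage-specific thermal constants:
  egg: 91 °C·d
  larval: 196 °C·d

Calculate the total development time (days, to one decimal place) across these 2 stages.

Daily accumulation at 25.0 °C = 25.0 − 11.5 = 13.5 DD/day.
Total K = 91 + 196 = 287 DD.
Total duration = 287 / 13.5 = 21.259 ≈ 21.3 days.

21.3 days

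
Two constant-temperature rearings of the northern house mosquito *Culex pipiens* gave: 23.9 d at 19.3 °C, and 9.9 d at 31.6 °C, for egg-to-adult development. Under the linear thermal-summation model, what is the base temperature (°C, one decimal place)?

10.6 °C

Linear rate model ⇒ the product D·(T − T_b) is constant across temperatures.
23.9·(19.3 − T_b) = 9.9·(31.6 − T_b)
T_b = (23.9·19.3 − 9.9·31.6) / (23.9 − 9.9) = 148.43 / 14.0 = 10.602 °C ≈ 10.6 °C.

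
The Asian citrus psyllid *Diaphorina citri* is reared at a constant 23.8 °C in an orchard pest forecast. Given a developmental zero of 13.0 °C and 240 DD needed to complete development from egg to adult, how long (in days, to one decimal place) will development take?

22.2 days

Daily accumulation = 23.8 − 13.0 = 10.8 DD/day.
Duration = 240 / 10.8 = 22.222 ≈ 22.2 days.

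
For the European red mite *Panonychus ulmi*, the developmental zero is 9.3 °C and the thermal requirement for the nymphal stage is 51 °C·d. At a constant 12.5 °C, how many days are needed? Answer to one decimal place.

15.9 days

Daily accumulation = 12.5 − 9.3 = 3.2 DD/day.
Duration = 51 / 3.2 = 15.938 ≈ 15.9 days.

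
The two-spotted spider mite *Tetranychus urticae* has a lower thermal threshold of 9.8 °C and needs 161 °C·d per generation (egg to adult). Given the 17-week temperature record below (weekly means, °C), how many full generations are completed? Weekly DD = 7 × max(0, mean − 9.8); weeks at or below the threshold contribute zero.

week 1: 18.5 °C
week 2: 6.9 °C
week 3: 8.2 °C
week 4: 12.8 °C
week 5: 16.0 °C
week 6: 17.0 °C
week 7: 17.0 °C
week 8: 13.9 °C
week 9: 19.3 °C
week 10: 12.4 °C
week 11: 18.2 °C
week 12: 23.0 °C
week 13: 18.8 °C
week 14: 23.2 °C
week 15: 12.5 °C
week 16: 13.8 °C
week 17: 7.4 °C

4 generations

Weekly DD (7 × max(0, T̄ − 9.8)): 60.9, 0.0, 0.0, 21.0, 43.4, 50.4, 50.4, 28.7, 66.5, 18.2, 58.8, 92.4, 63.0, 93.8, 18.9, 28.0, 0.0.
Season total = 694.4 DD.
Complete generations = ⌊694.4 / 161⌋ = 4.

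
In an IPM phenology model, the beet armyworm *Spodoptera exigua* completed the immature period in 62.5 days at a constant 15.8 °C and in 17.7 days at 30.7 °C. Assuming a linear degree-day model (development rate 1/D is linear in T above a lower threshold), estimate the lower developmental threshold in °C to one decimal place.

9.9 °C

Linear rate model ⇒ the product D·(T − T_b) is constant across temperatures.
62.5·(15.8 − T_b) = 17.7·(30.7 − T_b)
T_b = (62.5·15.8 − 17.7·30.7) / (62.5 − 17.7) = 444.11 / 44.8 = 9.913 °C ≈ 9.9 °C.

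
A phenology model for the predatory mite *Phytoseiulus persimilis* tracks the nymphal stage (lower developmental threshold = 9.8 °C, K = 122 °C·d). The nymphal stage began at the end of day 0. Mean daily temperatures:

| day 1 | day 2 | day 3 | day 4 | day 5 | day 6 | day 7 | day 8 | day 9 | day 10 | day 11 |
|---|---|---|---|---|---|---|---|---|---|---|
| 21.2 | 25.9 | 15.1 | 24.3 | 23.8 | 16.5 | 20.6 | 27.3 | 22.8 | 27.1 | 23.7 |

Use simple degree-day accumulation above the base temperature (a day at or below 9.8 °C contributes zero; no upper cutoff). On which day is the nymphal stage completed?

Daily DD above 9.8 °C: 11.4, 16.1, 5.3, 14.5, 14.0, 6.7, 10.8, 17.5, 13.0, 17.3, 13.9.
Cumulative: 11.4, 27.5, 32.8, 47.3, 61.3, 68.0, 78.8, 96.3, 109.3, 126.6, 140.5.
The total first reaches 122 DD on day 10.

day 10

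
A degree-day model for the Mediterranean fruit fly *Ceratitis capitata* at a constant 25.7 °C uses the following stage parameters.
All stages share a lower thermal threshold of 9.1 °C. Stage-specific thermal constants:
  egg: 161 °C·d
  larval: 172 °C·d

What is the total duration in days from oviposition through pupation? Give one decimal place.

Daily accumulation at 25.7 °C = 25.7 − 9.1 = 16.6 DD/day.
Total K = 161 + 172 = 333 DD.
Total duration = 333 / 16.6 = 20.060 ≈ 20.1 days.

20.1 days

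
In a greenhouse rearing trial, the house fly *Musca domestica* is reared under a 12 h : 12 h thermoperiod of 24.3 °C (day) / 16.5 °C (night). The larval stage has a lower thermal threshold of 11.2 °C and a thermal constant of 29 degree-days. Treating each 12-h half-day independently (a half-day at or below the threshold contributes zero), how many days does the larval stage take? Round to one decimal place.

Day half: max(0, 24.3 − 11.2) × 0.5 = 13.1 × 0.5 = 6.55 DD.
Night half: max(0, 16.5 − 11.2) × 0.5 = 5.3 × 0.5 = 2.65 DD.
Per 24 h: 9.20 DD/day.
Duration = 29 / 9.20 = 3.152 ≈ 3.2 days.

3.2 days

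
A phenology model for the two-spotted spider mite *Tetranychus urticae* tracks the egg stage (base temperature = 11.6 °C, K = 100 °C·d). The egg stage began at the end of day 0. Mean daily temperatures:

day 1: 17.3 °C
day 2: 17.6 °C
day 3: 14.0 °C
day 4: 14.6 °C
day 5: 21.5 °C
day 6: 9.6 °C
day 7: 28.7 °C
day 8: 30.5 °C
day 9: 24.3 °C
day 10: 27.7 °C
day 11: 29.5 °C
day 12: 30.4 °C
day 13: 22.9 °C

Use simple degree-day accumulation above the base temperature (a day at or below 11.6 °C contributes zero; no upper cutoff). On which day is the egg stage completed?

day 11

Daily DD above 11.6 °C: 5.7, 6.0, 2.4, 3.0, 9.9, 0.0, 17.1, 18.9, 12.7, 16.1, 17.9, 18.8, 11.3.
Cumulative: 5.7, 11.7, 14.1, 17.1, 27.0, 27.0, 44.1, 63.0, 75.7, 91.8, 109.7, 128.5, 139.8.
The total first reaches 100 DD on day 11.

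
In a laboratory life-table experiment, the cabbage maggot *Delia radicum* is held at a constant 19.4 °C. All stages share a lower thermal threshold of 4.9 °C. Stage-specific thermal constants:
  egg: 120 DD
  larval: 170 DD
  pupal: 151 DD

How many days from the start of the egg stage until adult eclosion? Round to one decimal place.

30.4 days

Daily accumulation at 19.4 °C = 19.4 − 4.9 = 14.5 DD/day.
Total K = 120 + 170 + 151 = 441 DD.
Total duration = 441 / 14.5 = 30.414 ≈ 30.4 days.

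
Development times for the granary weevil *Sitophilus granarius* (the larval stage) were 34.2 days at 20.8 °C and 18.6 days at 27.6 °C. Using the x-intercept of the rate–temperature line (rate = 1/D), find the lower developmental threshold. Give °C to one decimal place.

12.7 °C

Equal thermal constants: D₁(T₁ − T_b) = D₂(T₂ − T_b).
34.2·(20.8 − T_b) = 18.6·(27.6 − T_b)
T_b = (34.2·20.8 − 18.6·27.6) / (34.2 − 18.6) = 198.00 / 15.6 = 12.692 °C ≈ 12.7 °C.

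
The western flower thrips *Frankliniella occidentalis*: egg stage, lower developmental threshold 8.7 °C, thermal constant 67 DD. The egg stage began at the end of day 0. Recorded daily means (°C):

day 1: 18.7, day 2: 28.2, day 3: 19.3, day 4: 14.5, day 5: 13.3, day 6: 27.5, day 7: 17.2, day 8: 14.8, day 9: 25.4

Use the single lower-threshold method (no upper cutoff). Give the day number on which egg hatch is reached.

day 6

Daily DD above 8.7 °C: 10.0, 19.5, 10.6, 5.8, 4.6, 18.8, 8.5, 6.1, 16.7.
Cumulative: 10.0, 29.5, 40.1, 45.9, 50.5, 69.3, 77.8, 83.9, 100.6.
The total first reaches 67 DD on day 6.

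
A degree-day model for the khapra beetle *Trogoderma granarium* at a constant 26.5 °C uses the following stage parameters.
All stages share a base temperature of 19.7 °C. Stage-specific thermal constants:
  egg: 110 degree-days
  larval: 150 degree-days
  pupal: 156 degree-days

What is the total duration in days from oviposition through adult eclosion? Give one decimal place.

Daily accumulation at 26.5 °C = 26.5 − 19.7 = 6.8 DD/day.
Total K = 110 + 150 + 156 = 416 DD.
Total duration = 416 / 6.8 = 61.176 ≈ 61.2 days.

61.2 days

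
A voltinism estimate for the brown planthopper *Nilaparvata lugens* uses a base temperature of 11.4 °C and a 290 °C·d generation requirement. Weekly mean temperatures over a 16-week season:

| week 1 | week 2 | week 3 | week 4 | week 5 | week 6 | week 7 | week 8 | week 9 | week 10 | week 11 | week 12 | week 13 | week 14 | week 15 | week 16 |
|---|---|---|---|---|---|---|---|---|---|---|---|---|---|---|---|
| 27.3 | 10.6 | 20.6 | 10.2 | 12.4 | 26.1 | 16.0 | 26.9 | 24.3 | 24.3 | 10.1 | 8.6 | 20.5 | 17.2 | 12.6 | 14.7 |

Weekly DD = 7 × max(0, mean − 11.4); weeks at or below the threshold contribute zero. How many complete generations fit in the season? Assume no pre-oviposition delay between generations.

2 generations

Weekly DD (7 × max(0, T̄ − 11.4)): 111.3, 0.0, 64.4, 0.0, 7.0, 102.9, 32.2, 108.5, 90.3, 90.3, 0.0, 0.0, 63.7, 40.6, 8.4, 23.1.
Season total = 742.7 DD.
Complete generations = ⌊742.7 / 290⌋ = 2.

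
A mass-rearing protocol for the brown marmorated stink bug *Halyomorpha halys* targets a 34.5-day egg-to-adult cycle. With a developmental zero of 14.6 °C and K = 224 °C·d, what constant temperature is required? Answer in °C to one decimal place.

21.1 °C

Required daily accumulation = 224 / 34.5 = 6.493 DD/day.
T = T_base + 6.493 = 14.6 + 6.493 = 21.093 ≈ 21.1 °C.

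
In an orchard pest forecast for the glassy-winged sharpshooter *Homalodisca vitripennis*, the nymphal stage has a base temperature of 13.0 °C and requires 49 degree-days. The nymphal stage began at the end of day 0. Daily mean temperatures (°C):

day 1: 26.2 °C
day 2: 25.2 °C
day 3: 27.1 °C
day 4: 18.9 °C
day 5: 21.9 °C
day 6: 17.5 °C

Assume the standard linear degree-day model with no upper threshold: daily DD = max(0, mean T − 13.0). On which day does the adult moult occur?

day 5

Daily DD above 13.0 °C: 13.2, 12.2, 14.1, 5.9, 8.9, 4.5.
Cumulative: 13.2, 25.4, 39.5, 45.4, 54.3, 58.8.
The total first reaches 49 DD on day 5.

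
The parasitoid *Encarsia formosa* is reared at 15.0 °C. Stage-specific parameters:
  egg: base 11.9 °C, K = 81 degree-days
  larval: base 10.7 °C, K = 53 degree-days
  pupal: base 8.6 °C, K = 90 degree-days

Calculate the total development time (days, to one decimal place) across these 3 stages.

52.5 days

egg: 81 / (15.0 − 11.9) = 81 / 3.1 = 26.129 d.
larval: 53 / (15.0 − 10.7) = 53 / 4.3 = 12.326 d.
pupal: 90 / (15.0 − 8.6) = 90 / 6.4 = 14.062 d.
Sum = 52.517 ≈ 52.5 days.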